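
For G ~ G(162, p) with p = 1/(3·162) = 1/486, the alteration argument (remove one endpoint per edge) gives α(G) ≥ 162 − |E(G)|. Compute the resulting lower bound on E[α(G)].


E[|E(G)|] = C(162, 2)·p = 13041 · (1/486) = 161/6.
E[α(G)] ≥ n − E[|E(G)|] = 162 − 161/6 = 811/6.
Numerically: ≈ 135.1667.
(This is only a lower bound; the true E[α(G)] may be larger.)

E[α(G)] ≥ 811/6 ≈ 135.1667.


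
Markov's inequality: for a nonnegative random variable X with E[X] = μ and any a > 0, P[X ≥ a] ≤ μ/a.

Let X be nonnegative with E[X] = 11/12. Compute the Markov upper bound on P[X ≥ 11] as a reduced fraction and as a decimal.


μ = E[X] = 11/12, a = 11.
Markov: P[X ≥ 11] ≤ μ/a = (11/12)/11 = 1/12.
Numerically: ≈ 0.08333.
(Since a = 11 > μ = 0.91667, the bound 1/12 is < 1 and informative.)

P[X ≥ 11] ≤ 1/12 ≈ 0.08333.


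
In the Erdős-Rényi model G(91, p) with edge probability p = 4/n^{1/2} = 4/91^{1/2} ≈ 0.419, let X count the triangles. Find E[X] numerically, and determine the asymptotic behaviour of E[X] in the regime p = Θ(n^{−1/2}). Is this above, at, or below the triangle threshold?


Number of potential triangles: C(91, 3) = 121485.
Each occurs with probability p³ ≈ (0.419)³ ≈ 7.37255e-02.
By linearity: E[X] = C(91, 3)·p³ ≈ 121485 · 7.37255e-02 ≈ 8956.546.
Since α = 1/2 < 1, p = c/n^{1/2} ≫ 1/n is above the triangle threshold p ~ 1/n. Asymptotically E[X] ~ (c³/6)·n^{3(1−α)} = (4³/6)·n^{1.5} → ∞; triangles are abundant w.h.p.

E[X] ≈ 8956.546; in regime p = Θ(1/n^{1/2}) E[X] diverges (above the triangle threshold p ~ 1/n).


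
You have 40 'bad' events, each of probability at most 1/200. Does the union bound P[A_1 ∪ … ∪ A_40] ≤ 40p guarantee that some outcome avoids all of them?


Union bound: P[∪_{i=1}^{40} A_i] ≤ Σ_i P[A_i] ≤ 40·p = 40·(1/200) = 1/5.
Numerically: 1/5 ≈ 0.2000.
Is 1/5 < 1? YES.
Since P[∪ A_i] ≤ 1/5 < 1, the complement has P[∩ A_i^c] ≥ 1 − 1/5 = 4/5 > 0, so some outcome avoids every A_i.

40·p = 1/5 ≈ 0.2000; existence CERTIFIED by the union bound.


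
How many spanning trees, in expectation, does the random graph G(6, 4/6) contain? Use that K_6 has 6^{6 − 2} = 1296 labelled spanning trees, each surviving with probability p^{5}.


K_6 has 6^{6 − 2} = 1296 labelled spanning trees.
For each such spanning tree H, let X_H = 1 if all 5 edges of H are present in G. Then P[X_H = 1] = p^{5} = (2/3)^{5} = 32/243.
Summing the indicators: E[X] = Σ_H E[X_H] = 1296 · p^{5} = 1296 · 32/243 = 512/3.
Numerically: E[X] ≈ 170.67.

E[X] = 1296 · (2/3)^{5} = 512/3 ≈ 170.67.


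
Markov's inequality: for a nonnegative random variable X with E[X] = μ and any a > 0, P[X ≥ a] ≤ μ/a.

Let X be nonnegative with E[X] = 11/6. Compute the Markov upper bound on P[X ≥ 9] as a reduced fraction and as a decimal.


μ = E[X] = 11/6, a = 9.
Markov: P[X ≥ 9] ≤ μ/a = (11/6)/9 = 11/54.
Numerically: ≈ 0.203704.
(Since a = 9 > μ = 1.833333, the bound 11/54 is < 1 and informative.)

P[X ≥ 9] ≤ 11/54 ≈ 0.203704.


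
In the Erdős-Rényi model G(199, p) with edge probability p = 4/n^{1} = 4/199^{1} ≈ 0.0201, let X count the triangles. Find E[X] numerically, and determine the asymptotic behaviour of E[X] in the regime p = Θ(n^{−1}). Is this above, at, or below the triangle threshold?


Number of potential triangles: C(199, 3) = 1293699.
Each occurs with probability p³ ≈ (0.0201)³ ≈ 8.121210e-06.
By linearity: E[X] = C(199, 3)·p³ ≈ 1293699 · 8.121210e-06 ≈ 10.5064.
Here α = 1, so p = 4/n is exactly at the triangle threshold p ~ 1/n. Asymptotically E[X] → c³/6 = 4³/6 = 32/3 ≈ 10.6667, a bounded constant. In this regime the triangle count is asymptotically Poisson(c³/6).

E[X] ≈ 10.5064; in regime p = Θ(1/n^{1}) E[X] stays bounded (at the triangle threshold p ~ 1/n).


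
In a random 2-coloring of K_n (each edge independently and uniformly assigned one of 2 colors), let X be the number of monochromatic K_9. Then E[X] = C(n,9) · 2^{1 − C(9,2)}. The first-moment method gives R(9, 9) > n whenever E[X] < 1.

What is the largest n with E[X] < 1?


We need C(n, 9) · 2^{1 − 36} < 1, i.e. C(n, 9) < 2^{36 − 1} = 34359738368.
Check values of n near the boundary:
  n = 64: C(64, 9) = 27540584512; 27540584512 < 34359738368? YES
  n = 65: C(65, 9) = 31966749880; 31966749880 < 34359738368? YES
  n = 66: C(66, 9) = 37014131440; 37014131440 < 34359738368? NO
  n = 67: C(67, 9) = 42757703560; 42757703560 < 34359738368? NO
  n = 68: C(68, 9) = 49280065120; 49280065120 < 34359738368? NO
The largest n with C(n, 9) < 34359738368 is n = 65 (where E[X] = 3995843735/4294967296 ≈ 0.9303549). Hence R(9, 9) > 65, i.e. R(9, 9) ≥ 66.

Largest n = 65; hence R(9, 9) > 65.


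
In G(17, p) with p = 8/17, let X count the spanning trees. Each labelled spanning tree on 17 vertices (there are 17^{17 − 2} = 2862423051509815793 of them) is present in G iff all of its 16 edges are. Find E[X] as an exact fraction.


K_17 has 17^{17 − 2} = 2862423051509815793 labelled spanning trees.
For each such spanning tree H, let X_H = 1 if all 16 edges of H are present in G. Then P[X_H = 1] = p^{16} = (8/17)^{16} = 281474976710656/48661191875666868481.
By linearity of expectation: E[X] = Σ_H E[X_H] = 2862423051509815793 · p^{16} = 2862423051509815793 · 281474976710656/48661191875666868481 = 281474976710656/17.
Numerically: E[X] ≈ 1.65574e+13.

E[X] = 2862423051509815793 · (8/17)^{16} = 281474976710656/17 ≈ 1.65574e+13.


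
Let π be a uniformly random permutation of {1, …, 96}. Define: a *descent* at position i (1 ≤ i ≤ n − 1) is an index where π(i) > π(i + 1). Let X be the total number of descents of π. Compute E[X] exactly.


Write X = Σ X_I over i = 1, …, 95, with X_I the indicator of one descent.
There are 95 indicators.
For each fixed i, the pair (π(i), π(i+1)) is a uniformly random ordered pair of distinct values from {1, …, 96}; by symmetry P[π(i) > π(i+1)] = 1/2.
By linearity: E[X] = 95 · (1/2) = (96 − 1) · (1/2) = 95/2 ≈ 47.500.

E[X] = 95/2 = 47.500.


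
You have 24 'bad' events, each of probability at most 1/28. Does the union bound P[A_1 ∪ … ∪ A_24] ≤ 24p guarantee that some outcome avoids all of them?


Union bound: P[∪_{i=1}^{24} A_i] ≤ Σ_i P[A_i] ≤ 24·p = 24·(1/28) = 6/7.
Numerically: 6/7 ≈ 0.8571.
Is 6/7 < 1? YES.
Since P[∪ A_i] ≤ 6/7 < 1, the complement has P[∩ A_i^c] ≥ 1 − 6/7 = 1/7 > 0, so some outcome avoids every A_i.

24·p = 6/7 ≈ 0.8571; existence CERTIFIED by the union bound.


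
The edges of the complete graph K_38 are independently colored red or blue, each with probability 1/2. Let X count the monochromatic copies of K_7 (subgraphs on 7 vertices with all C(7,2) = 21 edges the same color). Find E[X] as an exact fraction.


Let X = Σ_S X_S over the C(38, 7) = 12620256 subsets S of size 7, where X_S = 1 if the K_7 on S is monochromatic.
For a fixed S, the K_7 on S has C(7, 2) = 21 edges. P[all 21 edges red] = (1/2)^21, and likewise for blue, so P[monochromatic] = 2·(1/2)^21 = 2^{1 − 21} = 1/1048576.
By linearity: E[X] = C(38, 7) · 2^{1 − 21} = 12620256 · 1/1048576 = 394383/32768.
Numerically: E[X] ≈ 12.035614.

E[X] = C(38,7)·2^(1−C(7,2)) = 394383/32768 ≈ 12.035614.


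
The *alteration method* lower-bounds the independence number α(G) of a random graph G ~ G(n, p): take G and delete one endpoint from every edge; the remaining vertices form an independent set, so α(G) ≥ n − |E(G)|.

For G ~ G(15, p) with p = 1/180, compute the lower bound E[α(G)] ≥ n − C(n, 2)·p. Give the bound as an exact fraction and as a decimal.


E[|E(G)|] = C(15, 2)·p = 105 · (1/180) = 7/12.
E[α(G)] ≥ n − E[|E(G)|] = 15 − 7/12 = 173/12.
Numerically: ≈ 14.41667.
(This is only a lower bound; the true E[α(G)] may be larger.)

E[α(G)] ≥ 173/12 ≈ 14.41667.


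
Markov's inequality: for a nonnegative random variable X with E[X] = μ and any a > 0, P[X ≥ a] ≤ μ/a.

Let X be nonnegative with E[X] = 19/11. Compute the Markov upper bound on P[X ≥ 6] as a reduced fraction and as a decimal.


μ = E[X] = 19/11, a = 6.
Markov: P[X ≥ 6] ≤ μ/a = (19/11)/6 = 19/66.
Numerically: ≈ 0.287879.
(Since a = 6 > μ = 1.727273, the bound 19/66 is < 1 and informative.)

P[X ≥ 6] ≤ 19/66 ≈ 0.287879.


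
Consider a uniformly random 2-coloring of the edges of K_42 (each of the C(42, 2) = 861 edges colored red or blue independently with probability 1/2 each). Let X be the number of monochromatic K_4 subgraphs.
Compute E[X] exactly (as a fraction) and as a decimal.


Let X = Σ_S X_S over the C(42, 4) = 111930 subsets S of size 4, where X_S = 1 if the K_4 on S is monochromatic.
For a fixed S, the K_4 on S has C(4, 2) = 6 edges. P[all 6 edges red] = (1/2)^6, and likewise for blue, so P[monochromatic] = 2·(1/2)^6 = 2^{1 − 6} = 1/32.
Summing: E[X] = C(42, 4) · 2^{1 − 6} = 111930 · 1/32 = 55965/16.
Numerically: E[X] ≈ 3497.812500.

E[X] = C(42,4)·2^(1−C(4,2)) = 55965/16 ≈ 3497.812500.


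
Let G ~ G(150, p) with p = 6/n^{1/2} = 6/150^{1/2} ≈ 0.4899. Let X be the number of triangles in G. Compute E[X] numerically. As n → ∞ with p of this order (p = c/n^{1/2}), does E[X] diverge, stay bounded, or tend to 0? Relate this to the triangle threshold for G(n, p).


Number of potential triangles: C(150, 3) = 551300.
Each occurs with probability p³ ≈ (0.4899)³ ≈ 1.175755e-01.
By linearity: E[X] = C(150, 3)·p³ ≈ 551300 · 1.175755e-01 ≈ 64819.3774.
Since α = 1/2 < 1, p = c/n^{1/2} ≫ 1/n is above the triangle threshold p ~ 1/n. Asymptotically E[X] ~ (c³/6)·n^{3(1−α)} = (6³/6)·n^{1.5} → ∞; triangles are abundant w.h.p.

E[X] ≈ 64819.3774; in regime p = Θ(1/n^{1/2}) E[X] diverges (above the triangle threshold p ~ 1/n).


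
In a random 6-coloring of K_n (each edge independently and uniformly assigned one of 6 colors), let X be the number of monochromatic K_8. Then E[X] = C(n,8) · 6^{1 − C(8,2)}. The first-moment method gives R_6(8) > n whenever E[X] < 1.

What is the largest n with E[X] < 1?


We need C(n, 8) · 6^{1 − 28} < 1, i.e. C(n, 8) < 6^{28 − 1} = 1023490369077469249536.
Check values of n near the boundary:
  n = 1591: C(1591, 8) = 1000427749141189953870; 1000427749141189953870 < 1023490369077469249536? YES
  n = 1592: C(1592, 8) = 1005480414540892933435; 1005480414540892933435 < 1023490369077469249536? YES
  n = 1593: C(1593, 8) = 1010555394551193970323; 1010555394551193970323 < 1023490369077469249536? YES
  n = 1594: C(1594, 8) = 1015652773590544255167; 1015652773590544255167 < 1023490369077469249536? YES
  n = 1595: C(1595, 8) = 1020772636343363633895; 1020772636343363633895 < 1023490369077469249536? YES
  n = 1596: C(1596, 8) = 1025915067760710553965; 1025915067760710553965 < 1023490369077469249536? NO
The largest n with C(n, 8) < 1023490369077469249536 is n = 1595 (where E[X] = 113419181815929292655/113721152119718805504 ≈ 0.997345). Hence R_6(8) > 1595, i.e. R_6(8) ≥ 1596.

Largest n = 1595; hence R_6(8) > 1595.


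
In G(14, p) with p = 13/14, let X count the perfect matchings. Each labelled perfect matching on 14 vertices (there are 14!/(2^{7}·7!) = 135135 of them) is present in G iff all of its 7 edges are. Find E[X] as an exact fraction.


K_14 has 14!/(2^{7}·7!) = 135135 labelled perfect matchings.
For each such perfect matching H, let X_H = 1 if all 7 edges of H are present in G. Then P[X_H = 1] = p^{7} = (13/14)^{7} = 62748517/105413504.
By linearity of expectation: E[X] = Σ_H E[X_H] = 135135 · p^{7} = 135135 · 62748517/105413504 = 1211360120685/15059072.
Numerically: E[X] ≈ 8.044e+04.

E[X] = 135135 · (13/14)^{7} = 1211360120685/15059072 ≈ 8.044e+04.


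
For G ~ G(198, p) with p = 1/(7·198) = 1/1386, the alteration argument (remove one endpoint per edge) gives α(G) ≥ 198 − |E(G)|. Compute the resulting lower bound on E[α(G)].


E[|E(G)|] = C(198, 2)·p = 19503 · (1/1386) = 197/14.
E[α(G)] ≥ n − E[|E(G)|] = 198 − 197/14 = 2575/14.
Numerically: ≈ 183.92857.
(This is only a lower bound; the true E[α(G)] may be larger.)

E[α(G)] ≥ 2575/14 ≈ 183.92857.


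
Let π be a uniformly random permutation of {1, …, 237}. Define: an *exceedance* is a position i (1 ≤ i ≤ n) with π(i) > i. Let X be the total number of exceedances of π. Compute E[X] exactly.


Write X = Σ_{i=1}^{237} X_i, where X_i = 1_{π(i) > i}.
For each fixed i, π(i) is uniform over {1, …, 237} (marginal of a uniform permutation), so P[π(i) > i] = (n − i)/n. Summing: Σ_{i=1}^{237} (n − i)/n = (0 + 1 + … + 236)/237 = 237(237 − 1)/(2·237) = (237 − 1)/2.
Hence E[X] = Σ_{i=1}^{237} (237 − i)/237 = 118 ≈ 118.0000.

E[X] = 118 = 118.0000.


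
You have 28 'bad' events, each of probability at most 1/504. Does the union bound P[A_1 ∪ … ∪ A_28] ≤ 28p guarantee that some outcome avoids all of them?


Union bound: P[∪_{i=1}^{28} A_i] ≤ Σ_i P[A_i] ≤ 28·p = 28·(1/504) = 1/18.
Numerically: 1/18 ≈ 0.056.
Is 1/18 < 1? YES.
Since P[∪ A_i] ≤ 1/18 < 1, the complement has P[∩ A_i^c] ≥ 1 − 1/18 = 17/18 > 0, so some outcome avoids every A_i.

28·p = 1/18 ≈ 0.056; existence CERTIFIED by the union bound.


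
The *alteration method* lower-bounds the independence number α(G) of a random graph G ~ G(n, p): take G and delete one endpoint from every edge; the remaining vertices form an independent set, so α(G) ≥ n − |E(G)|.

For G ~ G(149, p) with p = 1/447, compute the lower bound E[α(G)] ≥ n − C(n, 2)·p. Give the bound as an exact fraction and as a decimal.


E[|E(G)|] = C(149, 2)·p = 11026 · (1/447) = 74/3.
E[α(G)] ≥ n − E[|E(G)|] = 149 − 74/3 = 373/3.
Numerically: ≈ 124.3333.
(This is only a lower bound; the true E[α(G)] may be larger.)

E[α(G)] ≥ 373/3 ≈ 124.3333.


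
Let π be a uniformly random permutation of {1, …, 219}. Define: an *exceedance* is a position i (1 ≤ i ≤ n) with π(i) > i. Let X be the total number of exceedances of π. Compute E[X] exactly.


Write X = Σ_{i=1}^{219} X_i, where X_i = 1_{π(i) > i}.
For each fixed i, π(i) is uniform over {1, …, 219} (marginal of a uniform permutation), so P[π(i) > i] = (n − i)/n. Summing: Σ_{i=1}^{219} (n − i)/n = (0 + 1 + … + 218)/219 = 219(219 − 1)/(2·219) = (219 − 1)/2.
Hence E[X] = Σ_{i=1}^{219} (219 − i)/219 = 109 ≈ 109.00000.

E[X] = 109 = 109.00000.


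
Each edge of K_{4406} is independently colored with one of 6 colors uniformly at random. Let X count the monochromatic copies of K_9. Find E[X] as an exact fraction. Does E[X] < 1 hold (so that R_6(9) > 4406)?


E[X] = C(4406, 9) · 6^{1 − 36} = 1710356485221788389505285700 · 6^{−35} = 1710356485221788389505285700/1719070799748422591028658176.
As a reduced fraction: E[X] = 142529707101815699125440475/143255899979035215919054848 ≈ 0.9949.
Is E[X] < 1? YES.
Since E[X] < 1, there exists a 6-coloring of K_{4406} with no monochromatic K_9; hence R_6(9) > 4406.

E[X] = 142529707101815699125440475/143255899979035215919054848 ≈ 0.9949; E[X] < 1, so R_6(9) > 4406.


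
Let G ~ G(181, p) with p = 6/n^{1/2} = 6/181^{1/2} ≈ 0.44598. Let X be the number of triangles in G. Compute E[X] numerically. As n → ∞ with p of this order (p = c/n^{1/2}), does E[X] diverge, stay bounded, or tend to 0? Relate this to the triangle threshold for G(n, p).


Number of potential triangles: C(181, 3) = 971970.
Each occurs with probability p³ ≈ (0.44598)³ ≈ 8.8702506e-02.
By linearity: E[X] = C(181, 3)·p³ ≈ 971970 · 8.8702506e-02 ≈ 86216.17461.
Since α = 1/2 < 1, p = c/n^{1/2} ≫ 1/n is above the triangle threshold p ~ 1/n. Asymptotically E[X] ~ (c³/6)·n^{3(1−α)} = (6³/6)·n^{1.5} → ∞; triangles are abundant w.h.p.

E[X] ≈ 86216.17461; in regime p = Θ(1/n^{1/2}) E[X] diverges (above the triangle threshold p ~ 1/n).


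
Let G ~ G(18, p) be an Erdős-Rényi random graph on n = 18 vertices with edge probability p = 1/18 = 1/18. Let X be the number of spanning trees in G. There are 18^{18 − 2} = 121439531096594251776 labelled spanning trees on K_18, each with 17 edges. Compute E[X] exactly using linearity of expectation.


K_18 has 18^{18 − 2} = 121439531096594251776 labelled spanning trees.
For each such spanning tree H, let X_H = 1 if all 17 edges of H are present in G. Then P[X_H = 1] = p^{17} = (1/18)^{17} = 1/2185911559738696531968.
Summing the indicators: E[X] = Σ_H E[X_H] = 121439531096594251776 · p^{17} = 121439531096594251776 · 1/2185911559738696531968 = 1/18.
Numerically: E[X] ≈ 0.0556.

E[X] = 121439531096594251776 · (1/18)^{17} = 1/18 ≈ 0.0556.


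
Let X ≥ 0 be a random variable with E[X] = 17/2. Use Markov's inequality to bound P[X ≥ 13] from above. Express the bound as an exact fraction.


μ = E[X] = 17/2, a = 13.
Markov: P[X ≥ 13] ≤ μ/a = (17/2)/13 = 17/26.
Numerically: ≈ 0.654.
(Since a = 13 > μ = 8.500, the bound 17/26 is < 1 and informative.)

P[X ≥ 13] ≤ 17/26 ≈ 0.654.


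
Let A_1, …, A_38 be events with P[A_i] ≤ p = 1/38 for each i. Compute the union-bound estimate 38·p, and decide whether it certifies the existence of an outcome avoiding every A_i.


Union bound: P[∪_{i=1}^{38} A_i] ≤ Σ_i P[A_i] ≤ 38·p = 38·(1/38) = 1.
Numerically: 1 ≈ 1.0000.
Is 1 < 1? NO.
Since the bound 1 is ≥ 1, the union bound is uninformative here; it does NOT by itself certify existence.

38·p = 1 ≈ 1.0000; existence NOT certified by the union bound.


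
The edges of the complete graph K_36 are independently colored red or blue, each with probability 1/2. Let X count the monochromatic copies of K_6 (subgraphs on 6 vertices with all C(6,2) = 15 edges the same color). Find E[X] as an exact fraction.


Let X = Σ_S X_S over the C(36, 6) = 1947792 subsets S of size 6, where X_S = 1 if the K_6 on S is monochromatic.
For a fixed S, the K_6 on S has C(6, 2) = 15 edges. P[all 15 edges red] = (1/2)^15, and likewise for blue, so P[monochromatic] = 2·(1/2)^15 = 2^{1 − 15} = 1/16384.
By linearity: E[X] = C(36, 6) · 2^{1 − 15} = 1947792 · 1/16384 = 121737/1024.
Numerically: E[X] ≈ 118.88379.

E[X] = C(36,6)·2^(1−C(6,2)) = 121737/1024 ≈ 118.88379.


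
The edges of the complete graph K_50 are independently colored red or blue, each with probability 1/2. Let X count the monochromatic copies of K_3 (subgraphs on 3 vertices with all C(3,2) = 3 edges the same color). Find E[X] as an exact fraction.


Let X = Σ_S X_S over the C(50, 3) = 19600 subsets S of size 3, where X_S = 1 if the K_3 on S is monochromatic.
For a fixed S, the K_3 on S has C(3, 2) = 3 edges. P[all 3 edges red] = (1/2)^3, and likewise for blue, so P[monochromatic] = 2·(1/2)^3 = 2^{1 − 3} = 1/4.
Summing: E[X] = C(50, 3) · 2^{1 − 3} = 19600 · 1/4 = 4900.
Numerically: E[X] ≈ 4900.000000.

E[X] = C(50,3)·2^(1−C(3,2)) = 4900 ≈ 4900.000000.


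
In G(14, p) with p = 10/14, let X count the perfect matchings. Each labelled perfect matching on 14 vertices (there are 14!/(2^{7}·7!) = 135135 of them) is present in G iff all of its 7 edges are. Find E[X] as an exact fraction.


K_14 has 14!/(2^{7}·7!) = 135135 labelled perfect matchings.
For each such perfect matching H, let X_H = 1 if all 7 edges of H are present in G. Then P[X_H = 1] = p^{7} = (5/7)^{7} = 78125/823543.
Summing the indicators: E[X] = Σ_H E[X_H] = 135135 · p^{7} = 135135 · 78125/823543 = 1508203125/117649.
Numerically: E[X] ≈ 1.28e+04.

E[X] = 135135 · (5/7)^{7} = 1508203125/117649 ≈ 1.28e+04.


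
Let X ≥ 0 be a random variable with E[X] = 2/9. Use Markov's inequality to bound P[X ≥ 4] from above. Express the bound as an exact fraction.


μ = E[X] = 2/9, a = 4.
Markov: P[X ≥ 4] ≤ μ/a = (2/9)/4 = 1/18.
Numerically: ≈ 0.055556.
(Since a = 4 > μ = 0.222222, the bound 1/18 is < 1 and informative.)

P[X ≥ 4] ≤ 1/18 ≈ 0.055556.


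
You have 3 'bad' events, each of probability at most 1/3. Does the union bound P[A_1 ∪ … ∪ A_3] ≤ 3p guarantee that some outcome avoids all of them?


Union bound: P[∪_{i=1}^{3} A_i] ≤ Σ_i P[A_i] ≤ 3·p = 3·(1/3) = 1.
Numerically: 1 ≈ 1.0000000.
Is 1 < 1? NO.
Since the bound 1 is ≥ 1, the union bound is uninformative here; it does NOT by itself certify existence.

3·p = 1 ≈ 1.0000000; existence NOT certified by the union bound.


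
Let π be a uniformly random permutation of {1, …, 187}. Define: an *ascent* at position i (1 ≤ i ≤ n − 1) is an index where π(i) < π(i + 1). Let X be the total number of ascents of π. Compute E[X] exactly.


Write X = Σ X_I over i = 1, …, 186, with X_I the indicator of one ascent.
There are 186 indicators.
For each fixed i, the pair (π(i), π(i+1)) is a uniformly random ordered pair of distinct values from {1, …, 187}; by symmetry P[π(i) < π(i+1)] = 1/2.
By linearity: E[X] = 186 · (1/2) = (187 − 1) · (1/2) = 93 ≈ 93.000.

E[X] = 93 = 93.000.


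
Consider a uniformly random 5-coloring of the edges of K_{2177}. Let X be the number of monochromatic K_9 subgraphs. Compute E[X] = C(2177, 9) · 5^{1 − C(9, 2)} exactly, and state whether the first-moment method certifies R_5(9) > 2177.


E[X] = C(2177, 9) · 5^{1 − 36} = 2976951400847999984172400 · 5^{−35} = 2976951400847999984172400/2910383045673370361328125.
As a reduced fraction: E[X] = 119078056033919999366896/116415321826934814453125 ≈ 1.0228727.
Is E[X] < 1? NO.
Since E[X] ≥ 1, the first-moment bound is inconclusive at n = 2177; it does NOT by itself certify R_5(9) > 2177.

E[X] = 119078056033919999366896/116415321826934814453125 ≈ 1.0228727; E[X] ≥ 1; first-moment method inconclusive here.


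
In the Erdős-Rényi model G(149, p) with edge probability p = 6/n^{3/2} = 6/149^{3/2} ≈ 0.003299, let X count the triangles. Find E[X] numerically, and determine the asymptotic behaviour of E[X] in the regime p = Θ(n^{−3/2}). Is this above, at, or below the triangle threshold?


Number of potential triangles: C(149, 3) = 540274.
Each occurs with probability p³ ≈ (0.003299)³ ≈ 3.590174e-08.
By linearity: E[X] = C(149, 3)·p³ ≈ 540274 · 3.590174e-08 ≈ 0.0194.
Since α = 3/2 > 1, p = c/n^{3/2} = o(1/n) is below the triangle threshold p ~ 1/n. Asymptotically E[X] ~ (c³/6)·n^{3(1−α)} = (6³/6)·n^{-1.5} → 0, so by Markov's inequality G has no triangles w.h.p.

E[X] ≈ 0.0194; in regime p = Θ(1/n^{3/2}) E[X] tends to 0 (below the triangle threshold p ~ 1/n).


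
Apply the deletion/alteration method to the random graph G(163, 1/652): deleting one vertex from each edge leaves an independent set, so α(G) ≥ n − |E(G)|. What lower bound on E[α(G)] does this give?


E[|E(G)|] = C(163, 2)·p = 13203 · (1/652) = 81/4.
E[α(G)] ≥ n − E[|E(G)|] = 163 − 81/4 = 571/4.
Numerically: ≈ 142.750.
(This is only a lower bound; the true E[α(G)] may be larger.)

E[α(G)] ≥ 571/4 ≈ 142.750.


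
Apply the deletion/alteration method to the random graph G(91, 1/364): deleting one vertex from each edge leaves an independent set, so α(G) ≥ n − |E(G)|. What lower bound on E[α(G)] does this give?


E[|E(G)|] = C(91, 2)·p = 4095 · (1/364) = 45/4.
E[α(G)] ≥ n − E[|E(G)|] = 91 − 45/4 = 319/4.
Numerically: ≈ 79.7500.
(This is only a lower bound; the true E[α(G)] may be larger.)

E[α(G)] ≥ 319/4 ≈ 79.7500.


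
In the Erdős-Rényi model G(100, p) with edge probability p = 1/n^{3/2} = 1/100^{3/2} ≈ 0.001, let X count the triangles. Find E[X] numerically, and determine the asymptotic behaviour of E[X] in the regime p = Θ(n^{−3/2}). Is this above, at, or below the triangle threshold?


Number of potential triangles: C(100, 3) = 161700.
Each occurs with probability p³ ≈ (0.001)³ ≈ 1.000000e-09.
By linearity: E[X] = C(100, 3)·p³ ≈ 161700 · 1.000000e-09 ≈ 0.0002.
Since α = 3/2 > 1, p = c/n^{3/2} = o(1/n) is below the triangle threshold p ~ 1/n. Asymptotically E[X] ~ (c³/6)·n^{3(1−α)} = (1³/6)·n^{-1.5} → 0, so by Markov's inequality G has no triangles w.h.p.

E[X] ≈ 0.0002; in regime p = Θ(1/n^{3/2}) E[X] tends to 0 (below the triangle threshold p ~ 1/n).


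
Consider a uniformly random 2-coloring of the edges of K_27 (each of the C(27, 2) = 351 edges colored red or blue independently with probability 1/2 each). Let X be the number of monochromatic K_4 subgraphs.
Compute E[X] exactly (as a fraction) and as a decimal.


Let X = Σ_S X_S over the C(27, 4) = 17550 subsets S of size 4, where X_S = 1 if the K_4 on S is monochromatic.
For a fixed S, the K_4 on S has C(4, 2) = 6 edges. P[all 6 edges red] = (1/2)^6, and likewise for blue, so P[monochromatic] = 2·(1/2)^6 = 2^{1 − 6} = 1/32.
Summing: E[X] = C(27, 4) · 2^{1 − 6} = 17550 · 1/32 = 8775/16.
Numerically: E[X] ≈ 548.437500.

E[X] = C(27,4)·2^(1−C(4,2)) = 8775/16 ≈ 548.437500.


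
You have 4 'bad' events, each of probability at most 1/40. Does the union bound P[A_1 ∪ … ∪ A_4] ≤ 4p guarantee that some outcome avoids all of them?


Union bound: P[∪_{i=1}^{4} A_i] ≤ Σ_i P[A_i] ≤ 4·p = 4·(1/40) = 1/10.
Numerically: 1/10 ≈ 0.100000.
Is 1/10 < 1? YES.
Since P[∪ A_i] ≤ 1/10 < 1, the complement has P[∩ A_i^c] ≥ 1 − 1/10 = 9/10 > 0, so some outcome avoids every A_i.

4·p = 1/10 ≈ 0.100000; existence CERTIFIED by the union bound.


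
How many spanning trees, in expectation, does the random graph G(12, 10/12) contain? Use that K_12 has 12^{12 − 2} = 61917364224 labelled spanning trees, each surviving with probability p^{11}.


K_12 has 12^{12 − 2} = 61917364224 labelled spanning trees.
For each such spanning tree H, let X_H = 1 if all 11 edges of H are present in G. Then P[X_H = 1] = p^{11} = (5/6)^{11} = 48828125/362797056.
By linearity: E[X] = Σ_H E[X_H] = 61917364224 · p^{11} = 61917364224 · 48828125/362797056 = 25000000000/3.
Numerically: E[X] ≈ 8.3333e+09.

E[X] = 61917364224 · (5/6)^{11} = 25000000000/3 ≈ 8.3333e+09.


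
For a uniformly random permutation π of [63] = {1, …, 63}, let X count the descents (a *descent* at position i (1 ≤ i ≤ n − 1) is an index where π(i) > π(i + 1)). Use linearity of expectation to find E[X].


Write X = Σ X_I over i = 1, …, 62, with X_I the indicator of one descent.
There are 62 indicators.
For each fixed i, the pair (π(i), π(i+1)) is a uniformly random ordered pair of distinct values from {1, …, 63}; by symmetry P[π(i) > π(i+1)] = 1/2.
By linearity: E[X] = 62 · (1/2) = (63 − 1) · (1/2) = 31 ≈ 31.0000.

E[X] = 31 = 31.0000.


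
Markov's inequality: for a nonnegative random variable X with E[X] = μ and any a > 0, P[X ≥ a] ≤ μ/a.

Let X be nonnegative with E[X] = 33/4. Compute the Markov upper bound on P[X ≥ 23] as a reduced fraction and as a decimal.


μ = E[X] = 33/4, a = 23.
Markov: P[X ≥ 23] ≤ μ/a = (33/4)/23 = 33/92.
Numerically: ≈ 0.359.
(Since a = 23 > μ = 8.250, the bound 33/92 is < 1 and informative.)

P[X ≥ 23] ≤ 33/92 ≈ 0.359.


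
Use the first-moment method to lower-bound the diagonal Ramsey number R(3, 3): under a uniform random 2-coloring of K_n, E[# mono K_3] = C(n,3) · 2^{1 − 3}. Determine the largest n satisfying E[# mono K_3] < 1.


We need C(n, 3) · 2^{1 − 3} < 1, i.e. C(n, 3) < 2^{3 − 1} = 4.
Check values of n near the boundary:
  n = 3: C(3, 3) = 1; 1 < 4? YES
  n = 4: C(4, 3) = 4; 4 < 4? NO
  n = 5: C(5, 3) = 10; 10 < 4? NO
  n = 6: C(6, 3) = 20; 20 < 4? NO
The largest n with C(n, 3) < 4 is n = 3 (where E[X] = 1/4 ≈ 0.250000). Hence R(3, 3) > 3, i.e. R(3, 3) ≥ 4.

Largest n = 3; hence R(3, 3) > 3.


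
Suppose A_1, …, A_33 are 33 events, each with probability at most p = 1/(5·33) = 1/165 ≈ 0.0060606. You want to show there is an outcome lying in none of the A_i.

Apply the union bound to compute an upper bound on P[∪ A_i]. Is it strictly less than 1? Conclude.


Union bound: P[∪_{i=1}^{33} A_i] ≤ Σ_i P[A_i] ≤ 33·p = 33·(1/165) = 1/5.
Numerically: 1/5 ≈ 0.2000000.
Is 1/5 < 1? YES.
Since P[∪ A_i] ≤ 1/5 < 1, the complement has P[∩ A_i^c] ≥ 1 − 1/5 = 4/5 > 0, so some outcome avoids every A_i.

33·p = 1/5 ≈ 0.2000000; existence CERTIFIED by the union bound.


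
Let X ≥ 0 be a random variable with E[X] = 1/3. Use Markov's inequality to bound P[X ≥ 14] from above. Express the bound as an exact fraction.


μ = E[X] = 1/3, a = 14.
Markov: P[X ≥ 14] ≤ μ/a = (1/3)/14 = 1/42.
Numerically: ≈ 0.024.
(Since a = 14 > μ = 0.333, the bound 1/42 is < 1 and informative.)

P[X ≥ 14] ≤ 1/42 ≈ 0.024.


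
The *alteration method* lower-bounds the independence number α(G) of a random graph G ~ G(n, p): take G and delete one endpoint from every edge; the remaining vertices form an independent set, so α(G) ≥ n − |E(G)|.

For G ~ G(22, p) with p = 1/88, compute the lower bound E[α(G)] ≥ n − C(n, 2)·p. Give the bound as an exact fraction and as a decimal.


E[|E(G)|] = C(22, 2)·p = 231 · (1/88) = 21/8.
E[α(G)] ≥ n − E[|E(G)|] = 22 − 21/8 = 155/8.
Numerically: ≈ 19.3750.
(This is only a lower bound; the true E[α(G)] may be larger.)

E[α(G)] ≥ 155/8 ≈ 19.3750.


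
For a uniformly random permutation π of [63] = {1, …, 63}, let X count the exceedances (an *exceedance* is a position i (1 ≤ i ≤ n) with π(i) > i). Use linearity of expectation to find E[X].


Write X = Σ_{i=1}^{63} X_i, where X_i = 1_{π(i) > i}.
For each fixed i, π(i) is uniform over {1, …, 63} (marginal of a uniform permutation), so P[π(i) > i] = (n − i)/n. Summing: Σ_{i=1}^{63} (n − i)/n = (0 + 1 + … + 62)/63 = 63(63 − 1)/(2·63) = (63 − 1)/2.
Hence E[X] = Σ_{i=1}^{63} (63 − i)/63 = 31 ≈ 31.000.

E[X] = 31 = 31.000.


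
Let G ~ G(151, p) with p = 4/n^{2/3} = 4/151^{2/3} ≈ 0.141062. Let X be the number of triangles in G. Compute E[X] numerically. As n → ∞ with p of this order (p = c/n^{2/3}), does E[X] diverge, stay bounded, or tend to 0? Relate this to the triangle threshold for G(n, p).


Number of potential triangles: C(151, 3) = 562475.
Each occurs with probability p³ ≈ (0.141062)³ ≈ 2.80689443e-03.
By linearity: E[X] = C(151, 3)·p³ ≈ 562475 · 2.80689443e-03 ≈ 1578.807947.
Since α = 2/3 < 1, p = c/n^{2/3} ≫ 1/n is above the triangle threshold p ~ 1/n. Asymptotically E[X] ~ (c³/6)·n^{3(1−α)} = (4³/6)·n^{1} → ∞; triangles are abundant w.h.p.

E[X] ≈ 1578.807947; in regime p = Θ(1/n^{2/3}) E[X] diverges (above the triangle threshold p ~ 1/n).


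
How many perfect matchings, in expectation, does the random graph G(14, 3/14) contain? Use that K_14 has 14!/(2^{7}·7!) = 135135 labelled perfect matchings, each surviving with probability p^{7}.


K_14 has 14!/(2^{7}·7!) = 135135 labelled perfect matchings.
For each such perfect matching H, let X_H = 1 if all 7 edges of H are present in G. Then P[X_H = 1] = p^{7} = (3/14)^{7} = 2187/105413504.
By linearity of expectation: E[X] = Σ_H E[X_H] = 135135 · p^{7} = 135135 · 2187/105413504 = 42220035/15059072.
Numerically: E[X] ≈ 2.8036.

E[X] = 135135 · (3/14)^{7} = 42220035/15059072 ≈ 2.8036.


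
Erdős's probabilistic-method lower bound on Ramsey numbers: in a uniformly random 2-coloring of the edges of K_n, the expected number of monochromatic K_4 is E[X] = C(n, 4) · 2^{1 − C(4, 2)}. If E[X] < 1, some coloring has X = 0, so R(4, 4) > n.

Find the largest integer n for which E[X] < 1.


We need C(n, 4) · 2^{1 − 6} < 1, i.e. C(n, 4) < 2^{6 − 1} = 32.
Check values of n near the boundary:
  n = 4: C(4, 4) = 1; 1 < 32? YES
  n = 5: C(5, 4) = 5; 5 < 32? YES
  n = 6: C(6, 4) = 15; 15 < 32? YES
  n = 7: C(7, 4) = 35; 35 < 32? NO
  n = 8: C(8, 4) = 70; 70 < 32? NO
  n = 9: C(9, 4) = 126; 126 < 32? NO
The largest n with C(n, 4) < 32 is n = 6 (where E[X] = 15/32 ≈ 0.4688). Hence R(4, 4) > 6, i.e. R(4, 4) ≥ 7.

Largest n = 6; hence R(4, 4) > 6.


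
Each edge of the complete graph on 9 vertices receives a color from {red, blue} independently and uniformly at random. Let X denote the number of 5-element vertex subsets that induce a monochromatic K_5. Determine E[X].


Let X = Σ_S X_S over the C(9, 5) = 126 subsets S of size 5, where X_S = 1 if the K_5 on S is monochromatic.
For a fixed S, the K_5 on S has C(5, 2) = 10 edges. P[all 10 edges red] = (1/2)^10, and likewise for blue, so P[monochromatic] = 2·(1/2)^10 = 2^{1 − 10} = 1/512.
Summing: E[X] = C(9, 5) · 2^{1 − 10} = 126 · 1/512 = 63/256.
Numerically: E[X] ≈ 0.246094.

E[X] = C(9,5)·2^(1−C(5,2)) = 63/256 ≈ 0.246094.


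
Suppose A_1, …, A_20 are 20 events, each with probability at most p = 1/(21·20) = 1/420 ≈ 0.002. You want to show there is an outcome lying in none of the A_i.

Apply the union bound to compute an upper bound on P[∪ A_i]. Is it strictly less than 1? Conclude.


Union bound: P[∪_{i=1}^{20} A_i] ≤ Σ_i P[A_i] ≤ 20·p = 20·(1/420) = 1/21.
Numerically: 1/21 ≈ 0.048.
Is 1/21 < 1? YES.
Since P[∪ A_i] ≤ 1/21 < 1, the complement has P[∩ A_i^c] ≥ 1 − 1/21 = 20/21 > 0, so some outcome avoids every A_i.

20·p = 1/21 ≈ 0.048; existence CERTIFIED by the union bound.


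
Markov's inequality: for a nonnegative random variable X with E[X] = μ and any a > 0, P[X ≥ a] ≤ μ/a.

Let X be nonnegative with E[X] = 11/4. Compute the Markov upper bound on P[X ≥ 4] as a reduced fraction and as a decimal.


μ = E[X] = 11/4, a = 4.
Markov: P[X ≥ 4] ≤ μ/a = (11/4)/4 = 11/16.
Numerically: ≈ 0.68750.
(Since a = 4 > μ = 2.75000, the bound 11/16 is < 1 and informative.)

P[X ≥ 4] ≤ 11/16 ≈ 0.68750.


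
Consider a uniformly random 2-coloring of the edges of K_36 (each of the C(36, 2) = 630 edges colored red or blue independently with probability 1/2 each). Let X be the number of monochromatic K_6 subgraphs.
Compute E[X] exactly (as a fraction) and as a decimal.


Let X = Σ_S X_S over the C(36, 6) = 1947792 subsets S of size 6, where X_S = 1 if the K_6 on S is monochromatic.
For a fixed S, the K_6 on S has C(6, 2) = 15 edges. P[all 15 edges red] = (1/2)^15, and likewise for blue, so P[monochromatic] = 2·(1/2)^15 = 2^{1 − 15} = 1/16384.
By linearity of expectation: E[X] = C(36, 6) · 2^{1 − 15} = 1947792 · 1/16384 = 121737/1024.
Numerically: E[X] ≈ 118.884.

E[X] = C(36,6)·2^(1−C(6,2)) = 121737/1024 ≈ 118.884.


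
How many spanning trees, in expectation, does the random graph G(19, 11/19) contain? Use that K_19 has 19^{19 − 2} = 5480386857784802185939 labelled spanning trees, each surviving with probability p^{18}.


K_19 has 19^{19 − 2} = 5480386857784802185939 labelled spanning trees.
For each such spanning tree H, let X_H = 1 if all 18 edges of H are present in G. Then P[X_H = 1] = p^{18} = (11/19)^{18} = 5559917313492231481/104127350297911241532841.
By linearity: E[X] = Σ_H E[X_H] = 5480386857784802185939 · p^{18} = 5480386857784802185939 · 5559917313492231481/104127350297911241532841 = 5559917313492231481/19.
Numerically: E[X] ≈ 2.926e+17.

E[X] = 5480386857784802185939 · (11/19)^{18} = 5559917313492231481/19 ≈ 2.926e+17.


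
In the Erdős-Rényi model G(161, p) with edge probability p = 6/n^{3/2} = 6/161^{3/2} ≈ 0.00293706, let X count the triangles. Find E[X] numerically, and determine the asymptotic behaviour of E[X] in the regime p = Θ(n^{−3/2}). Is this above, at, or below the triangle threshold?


Number of potential triangles: C(161, 3) = 682640.
Each occurs with probability p³ ≈ (0.00293706)³ ≈ 2.53359568e-08.
By linearity: E[X] = C(161, 3)·p³ ≈ 682640 · 2.53359568e-08 ≈ 0.017295.
Since α = 3/2 > 1, p = c/n^{3/2} = o(1/n) is below the triangle threshold p ~ 1/n. Asymptotically E[X] ~ (c³/6)·n^{3(1−α)} = (6³/6)·n^{-1.5} → 0, so by Markov's inequality G has no triangles w.h.p.

E[X] ≈ 0.017295; in regime p = Θ(1/n^{3/2}) E[X] tends to 0 (below the triangle threshold p ~ 1/n).


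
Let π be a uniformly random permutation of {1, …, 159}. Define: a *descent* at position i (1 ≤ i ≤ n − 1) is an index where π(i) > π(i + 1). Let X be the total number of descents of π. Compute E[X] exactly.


Write X = Σ X_I over i = 1, …, 158, with X_I the indicator of one descent.
There are 158 indicators.
For each fixed i, the pair (π(i), π(i+1)) is a uniformly random ordered pair of distinct values from {1, …, 159}; by symmetry P[π(i) > π(i+1)] = 1/2.
By linearity: E[X] = 158 · (1/2) = (159 − 1) · (1/2) = 79 ≈ 79.000.

E[X] = 79 = 79.000.


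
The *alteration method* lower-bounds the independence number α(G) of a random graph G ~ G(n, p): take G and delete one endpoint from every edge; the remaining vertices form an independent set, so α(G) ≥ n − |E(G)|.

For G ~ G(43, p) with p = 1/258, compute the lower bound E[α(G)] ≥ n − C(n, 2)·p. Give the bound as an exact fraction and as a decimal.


E[|E(G)|] = C(43, 2)·p = 903 · (1/258) = 7/2.
E[α(G)] ≥ n − E[|E(G)|] = 43 − 7/2 = 79/2.
Numerically: ≈ 39.500000.
(This is only a lower bound; the true E[α(G)] may be larger.)

E[α(G)] ≥ 79/2 ≈ 39.500000.


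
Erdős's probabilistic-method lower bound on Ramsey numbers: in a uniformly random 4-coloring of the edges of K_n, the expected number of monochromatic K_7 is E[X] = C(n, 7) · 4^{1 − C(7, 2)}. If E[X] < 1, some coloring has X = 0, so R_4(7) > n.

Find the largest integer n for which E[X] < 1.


We need C(n, 7) · 4^{1 − 21} < 1, i.e. C(n, 7) < 4^{21 − 1} = 1099511627776.
Check values of n near the boundary:
  n = 175: C(175, 7) = 883208107275; 883208107275 < 1099511627776? YES
  n = 176: C(176, 7) = 919790691600; 919790691600 < 1099511627776? YES
  n = 177: C(177, 7) = 957664425960; 957664425960 < 1099511627776? YES
  n = 178: C(178, 7) = 996867063280; 996867063280 < 1099511627776? YES
  n = 179: C(179, 7) = 1037437234460; 1037437234460 < 1099511627776? YES
  n = 180: C(180, 7) = 1079414463600; 1079414463600 < 1099511627776? YES
  n = 181: C(181, 7) = 1122839183400; 1122839183400 < 1099511627776? NO
  n = 182: C(182, 7) = 1167752750736; 1167752750736 < 1099511627776? NO
The largest n with C(n, 7) < 1099511627776 is n = 180 (where E[X] = 67463403975/68719476736 ≈ 0.98172). Hence R_4(7) > 180, i.e. R_4(7) ≥ 181.

Largest n = 180; hence R_4(7) > 180.


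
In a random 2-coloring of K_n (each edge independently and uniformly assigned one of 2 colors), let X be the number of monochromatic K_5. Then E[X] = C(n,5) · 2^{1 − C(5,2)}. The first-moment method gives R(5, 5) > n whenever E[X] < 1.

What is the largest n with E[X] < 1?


We need C(n, 5) · 2^{1 − 10} < 1, i.e. C(n, 5) < 2^{10 − 1} = 512.
Check values of n near the boundary:
  n = 5: C(5, 5) = 1; 1 < 512? YES
  n = 6: C(6, 5) = 6; 6 < 512? YES
  n = 7: C(7, 5) = 21; 21 < 512? YES
  n = 8: C(8, 5) = 56; 56 < 512? YES
  n = 9: C(9, 5) = 126; 126 < 512? YES
  n = 10: C(10, 5) = 252; 252 < 512? YES
  n = 11: C(11, 5) = 462; 462 < 512? YES
  n = 12: C(12, 5) = 792; 792 < 512? NO
  n = 13: C(13, 5) = 1287; 1287 < 512? NO
  n = 14: C(14, 5) = 2002; 2002 < 512? NO
The largest n with C(n, 5) < 512 is n = 11 (where E[X] = 231/256 ≈ 0.90234). Hence R(5, 5) > 11, i.e. R(5, 5) ≥ 12.

Largest n = 11; hence R(5, 5) > 11.


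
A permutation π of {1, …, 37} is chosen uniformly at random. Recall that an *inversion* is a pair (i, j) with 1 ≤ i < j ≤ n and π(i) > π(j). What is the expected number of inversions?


Write X = Σ X_I over the C(37, 2) = 666 pairs i < j, with X_I the indicator of one inversion.
There are 666 indicators.
For each fixed pair i < j, the values π(i) and π(j) are two distinct elements of {1, …, 37} in uniformly random order; by symmetry P[π(i) > π(j)] = 1/2.
By linearity: E[X] = 666 · (1/2) = C(37, 2) · (1/2) = 666/2 = 333 ≈ 333.00000.

E[X] = 333 = 333.00000.


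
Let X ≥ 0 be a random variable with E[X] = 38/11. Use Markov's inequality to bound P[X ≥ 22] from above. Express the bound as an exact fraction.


μ = E[X] = 38/11, a = 22.
Markov: P[X ≥ 22] ≤ μ/a = (38/11)/22 = 19/121.
Numerically: ≈ 0.157.
(Since a = 22 > μ = 3.455, the bound 19/121 is < 1 and informative.)

P[X ≥ 22] ≤ 19/121 ≈ 0.157.


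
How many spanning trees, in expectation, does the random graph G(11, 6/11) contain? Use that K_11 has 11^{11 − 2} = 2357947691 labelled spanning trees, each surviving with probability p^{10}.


K_11 has 11^{11 − 2} = 2357947691 labelled spanning trees.
For each such spanning tree H, let X_H = 1 if all 10 edges of H are present in G. Then P[X_H = 1] = p^{10} = (6/11)^{10} = 60466176/25937424601.
Summing the indicators: E[X] = Σ_H E[X_H] = 2357947691 · p^{10} = 2357947691 · 60466176/25937424601 = 60466176/11.
Numerically: E[X] ≈ 5.49693e+06.

E[X] = 2357947691 · (6/11)^{10} = 60466176/11 ≈ 5.49693e+06.
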